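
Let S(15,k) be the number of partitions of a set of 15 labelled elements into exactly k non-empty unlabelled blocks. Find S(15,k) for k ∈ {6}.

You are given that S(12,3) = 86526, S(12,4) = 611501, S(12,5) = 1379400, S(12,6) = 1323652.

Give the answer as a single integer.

420693273

i=13: T(13,4)=86526+4·611501=2532530 | T(13,5)=611501+5·1379400=7508501 | T(13,6)=1379400+6·1323652=9321312
i=14: T(14,5)=2532530+5·7508501=40075035 | T(14,6)=7508501+6·9321312=63436373
i=15: T(15,6)=40075035+6·63436373=420693273
Read S(15,6) = 420693273.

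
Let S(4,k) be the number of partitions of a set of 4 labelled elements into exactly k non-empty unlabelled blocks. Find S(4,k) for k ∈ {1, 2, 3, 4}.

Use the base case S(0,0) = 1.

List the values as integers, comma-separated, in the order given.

row 1: T[1][1]=1·0+1=1
row 2: T[2][1]=1·1+0=1  T[2][2]=2·0+1=1
row 3: T[3][1]=1·1+0=1  T[3][2]=2·1+1=3  T[3][3]=3·0+1=1
row 4: T[4][1]=1·1+0=1  T[4][2]=2·3+1=7  T[4][3]=3·1+3=6  T[4][4]=4·0+1=1
Read S(4,1) = 1, S(4,2) = 7, S(4,3) = 6, S(4,4) = 1.

1, 7, 6, 1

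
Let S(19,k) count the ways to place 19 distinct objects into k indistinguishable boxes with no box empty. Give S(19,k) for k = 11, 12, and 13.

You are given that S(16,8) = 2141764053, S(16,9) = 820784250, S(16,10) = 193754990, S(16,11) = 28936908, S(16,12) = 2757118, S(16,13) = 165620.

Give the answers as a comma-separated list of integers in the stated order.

129413217791, 23466951300, 2892439160

i=17: T(17,9)=2141764053+9·820784250=9528822303 | T(17,10)=820784250+10·193754990=2758334150 | T(17,11)=193754990+11·28936908=512060978 | T(17,12)=28936908+12·2757118=62022324 | T(17,13)=2757118+13·165620=4910178
i=18: T(18,10)=9528822303+10·2758334150=37112163803 | T(18,11)=2758334150+11·512060978=8391004908 | T(18,12)=512060978+12·62022324=1256328866 | T(18,13)=62022324+13·4910178=125854638
i=19: T(19,11)=37112163803+11·8391004908=129413217791 | T(19,12)=8391004908+12·1256328866=23466951300 | T(19,13)=1256328866+13·125854638=2892439160
Read S(19,11) = 129413217791, S(19,12) = 23466951300, S(19,13) = 2892439160.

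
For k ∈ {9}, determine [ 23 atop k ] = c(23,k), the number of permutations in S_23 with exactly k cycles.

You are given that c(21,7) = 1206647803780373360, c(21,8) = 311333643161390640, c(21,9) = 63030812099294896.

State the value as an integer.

i=22: T(22,8)=1206647803780373360+21·311333643161390640=7744654310169576800 | T(22,9)=311333643161390640+21·63030812099294896=1634980697246583456
i=23: T(23,9)=7744654310169576800+22·1634980697246583456=43714229649594412832
Read c(23,9) = 43714229649594412832.

43714229649594412832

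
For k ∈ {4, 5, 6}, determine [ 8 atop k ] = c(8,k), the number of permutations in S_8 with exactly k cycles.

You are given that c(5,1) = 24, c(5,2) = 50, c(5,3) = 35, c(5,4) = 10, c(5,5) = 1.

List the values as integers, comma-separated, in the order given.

6769, 1960, 322

[6] T[6,2]:5*50+24=274 · T[6,3]:5*35+50=225 · T[6,4]:5*10+35=85 · T[6,5]:5*1+10=15 · T[6,6]:5*0+1=1
[7] T[7,3]:6*225+274=1624 · T[7,4]:6*85+225=735 · T[7,5]:6*15+85=175 · T[7,6]:6*1+15=21
[8] T[8,4]:7*735+1624=6769 · T[8,5]:7*175+735=1960 · T[8,6]:7*21+175=322
Read c(8,4) = 6769, c(8,5) = 1960, c(8,6) = 322.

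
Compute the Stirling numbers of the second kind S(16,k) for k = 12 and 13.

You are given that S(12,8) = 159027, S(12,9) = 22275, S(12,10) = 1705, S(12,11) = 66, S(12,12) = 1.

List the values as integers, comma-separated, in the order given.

r13: T_13,9=9×22275+159027=359502; T_13,10=10×1705+22275=39325; T_13,11=11×66+1705=2431; T_13,12=12×1+66=78; T_13,13=13×0+1=1
r14: T_14,10=10×39325+359502=752752; T_14,11=11×2431+39325=66066; T_14,12=12×78+2431=3367; T_14,13=13×1+78=91
r15: T_15,11=11×66066+752752=1479478; T_15,12=12×3367+66066=106470; T_15,13=13×91+3367=4550
r16: T_16,12=12×106470+1479478=2757118; T_16,13=13×4550+106470=165620
Read S(16,12) = 2757118, S(16,13) = 165620.

2757118, 165620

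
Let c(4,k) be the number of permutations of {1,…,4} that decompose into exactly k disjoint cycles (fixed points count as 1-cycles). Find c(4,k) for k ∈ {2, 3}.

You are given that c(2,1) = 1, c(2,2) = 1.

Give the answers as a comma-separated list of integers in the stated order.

11, 6

@3  (3,1):1·2+0→2, (3,2):1·2+1→3, (3,3):0·2+1→1
@4  (4,2):3·3+2→11, (4,3):1·3+3→6
Read c(4,2) = 11, c(4,3) = 6.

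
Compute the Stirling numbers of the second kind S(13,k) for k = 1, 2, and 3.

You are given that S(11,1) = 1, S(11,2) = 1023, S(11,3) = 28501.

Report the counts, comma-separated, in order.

[12] T[12,1]:1*1+0=1 · T[12,2]:2*1023+1=2047 · T[12,3]:3*28501+1023=86526
[13] T[13,1]:1*1+0=1 · T[13,2]:2*2047+1=4095 · T[13,3]:3*86526+2047=261625
Read S(13,1) = 1, S(13,2) = 4095, S(13,3) = 261625.

1, 4095, 261625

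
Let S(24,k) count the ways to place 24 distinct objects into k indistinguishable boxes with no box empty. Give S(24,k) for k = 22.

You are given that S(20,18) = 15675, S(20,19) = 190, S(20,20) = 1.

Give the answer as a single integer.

33902

i=21: T(21,19)=15675+19·190=19285 | T(21,20)=190+20·1=210 | T(21,21)=1+21·0=1
i=22: T(22,20)=19285+20·210=23485 | T(22,21)=210+21·1=231 | T(22,22)=1+22·0=1
i=23: T(23,21)=23485+21·231=28336 | T(23,22)=231+22·1=253
i=24: T(24,22)=28336+22·253=33902
Read S(24,22) = 33902.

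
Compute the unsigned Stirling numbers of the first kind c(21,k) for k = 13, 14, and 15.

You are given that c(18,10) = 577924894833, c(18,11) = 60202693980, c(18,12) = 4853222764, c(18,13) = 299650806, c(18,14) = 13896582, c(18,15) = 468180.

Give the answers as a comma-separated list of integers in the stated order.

[19] T[19,11]:18*60202693980+577924894833=1661573386473 · T[19,12]:18*4853222764+60202693980=147560703732 · T[19,13]:18*299650806+4853222764=10246937272 · T[19,14]:18*13896582+299650806=549789282 · T[19,15]:18*468180+13896582=22323822
[20] T[20,12]:19*147560703732+1661573386473=4465226757381 · T[20,13]:19*10246937272+147560703732=342252511900 · T[20,14]:19*549789282+10246937272=20692933630 · T[20,15]:19*22323822+549789282=973941900
[21] T[21,13]:20*342252511900+4465226757381=11310276995381 · T[21,14]:20*20692933630+342252511900=756111184500 · T[21,15]:20*973941900+20692933630=40171771630
Read c(21,13) = 11310276995381, c(21,14) = 756111184500, c(21,15) = 40171771630.

11310276995381, 756111184500, 40171771630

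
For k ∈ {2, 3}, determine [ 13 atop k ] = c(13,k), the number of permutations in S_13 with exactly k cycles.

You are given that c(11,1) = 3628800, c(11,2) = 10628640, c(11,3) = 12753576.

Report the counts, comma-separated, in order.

row 12: T[12][1]=11·3628800+0=39916800  T[12][2]=11·10628640+3628800=120543840  T[12][3]=11·12753576+10628640=150917976
row 13: T[13][2]=12·120543840+39916800=1486442880  T[13][3]=12·150917976+120543840=1931559552
Read c(13,2) = 1486442880, c(13,3) = 1931559552.

1486442880, 1931559552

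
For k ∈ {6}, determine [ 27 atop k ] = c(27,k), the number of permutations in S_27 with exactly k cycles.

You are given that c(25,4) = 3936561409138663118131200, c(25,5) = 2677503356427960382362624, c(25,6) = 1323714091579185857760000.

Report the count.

i=26: T(26,5)=3936561409138663118131200+25·2677503356427960382362624=70874145319837672677196800 | T(26,6)=2677503356427960382362624+25·1323714091579185857760000=35770355645907606826362624
i=27: T(27,6)=70874145319837672677196800+26·35770355645907606826362624=1000903392113435450162625024
Read c(27,6) = 1000903392113435450162625024.

1000903392113435450162625024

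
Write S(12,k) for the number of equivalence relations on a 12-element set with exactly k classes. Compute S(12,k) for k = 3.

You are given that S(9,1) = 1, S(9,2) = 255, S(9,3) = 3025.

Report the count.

86526

@10  (10,1):1·1+0→1, (10,2):255·2+1→511, (10,3):3025·3+255→9330
@11  (11,2):511·2+1→1023, (11,3):9330·3+511→28501
@12  (12,3):28501·3+1023→86526
Read S(12,3) = 86526.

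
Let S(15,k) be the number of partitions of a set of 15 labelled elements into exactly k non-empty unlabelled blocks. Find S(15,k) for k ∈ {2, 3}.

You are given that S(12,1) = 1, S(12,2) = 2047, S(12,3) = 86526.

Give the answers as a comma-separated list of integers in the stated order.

[13] T[13,1]:1*1+0=1 · T[13,2]:2*2047+1=4095 · T[13,3]:3*86526+2047=261625
[14] T[14,1]:1*1+0=1 · T[14,2]:2*4095+1=8191 · T[14,3]:3*261625+4095=788970
[15] T[15,2]:2*8191+1=16383 · T[15,3]:3*788970+8191=2375101
Read S(15,2) = 16383, S(15,3) = 2375101.

16383, 2375101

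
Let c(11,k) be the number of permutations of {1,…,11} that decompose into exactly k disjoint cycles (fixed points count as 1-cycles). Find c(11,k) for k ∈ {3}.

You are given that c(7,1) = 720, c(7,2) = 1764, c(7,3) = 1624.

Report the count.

i=8: T(8,1)=0+7·720=5040 | T(8,2)=720+7·1764=13068 | T(8,3)=1764+7·1624=13132
i=9: T(9,1)=0+8·5040=40320 | T(9,2)=5040+8·13068=109584 | T(9,3)=13068+8·13132=118124
i=10: T(10,2)=40320+9·109584=1026576 | T(10,3)=109584+9·118124=1172700
i=11: T(11,3)=1026576+10·1172700=12753576
Read c(11,3) = 12753576.

12753576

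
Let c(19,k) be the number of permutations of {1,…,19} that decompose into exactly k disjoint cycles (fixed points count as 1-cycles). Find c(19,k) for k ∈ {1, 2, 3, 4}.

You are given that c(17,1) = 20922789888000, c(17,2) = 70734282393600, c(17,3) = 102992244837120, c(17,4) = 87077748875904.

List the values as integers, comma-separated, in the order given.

@18  (18,1):20922789888000·17+0→355687428096000, (18,2):70734282393600·17+20922789888000→1223405590579200, (18,3):102992244837120·17+70734282393600→1821602444624640, (18,4):87077748875904·17+102992244837120→1583313975727488
@19  (19,1):355687428096000·18+0→6402373705728000, (19,2):1223405590579200·18+355687428096000→22376988058521600, (19,3):1821602444624640·18+1223405590579200→34012249593822720, (19,4):1583313975727488·18+1821602444624640→30321254007719424
Read c(19,1) = 6402373705728000, c(19,2) = 22376988058521600, c(19,3) = 34012249593822720, c(19,4) = 30321254007719424.

6402373705728000, 22376988058521600, 34012249593822720, 30321254007719424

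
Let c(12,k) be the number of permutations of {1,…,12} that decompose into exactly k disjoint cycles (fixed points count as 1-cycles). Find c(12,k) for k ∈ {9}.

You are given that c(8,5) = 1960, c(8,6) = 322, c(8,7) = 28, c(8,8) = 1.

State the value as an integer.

i=9: T(9,6)=1960+8·322=4536 | T(9,7)=322+8·28=546 | T(9,8)=28+8·1=36 | T(9,9)=1+8·0=1
i=10: T(10,7)=4536+9·546=9450 | T(10,8)=546+9·36=870 | T(10,9)=36+9·1=45
i=11: T(11,8)=9450+10·870=18150 | T(11,9)=870+10·45=1320
i=12: T(12,9)=18150+11·1320=32670
Read c(12,9) = 32670.

32670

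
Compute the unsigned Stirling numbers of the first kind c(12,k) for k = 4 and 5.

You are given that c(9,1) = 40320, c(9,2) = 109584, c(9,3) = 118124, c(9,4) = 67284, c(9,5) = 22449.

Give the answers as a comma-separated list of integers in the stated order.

105258076, 45995730

i=10: T(10,2)=40320+9·109584=1026576 | T(10,3)=109584+9·118124=1172700 | T(10,4)=118124+9·67284=723680 | T(10,5)=67284+9·22449=269325
i=11: T(11,3)=1026576+10·1172700=12753576 | T(11,4)=1172700+10·723680=8409500 | T(11,5)=723680+10·269325=3416930
i=12: T(12,4)=12753576+11·8409500=105258076 | T(12,5)=8409500+11·3416930=45995730
Read c(12,4) = 105258076, c(12,5) = 45995730.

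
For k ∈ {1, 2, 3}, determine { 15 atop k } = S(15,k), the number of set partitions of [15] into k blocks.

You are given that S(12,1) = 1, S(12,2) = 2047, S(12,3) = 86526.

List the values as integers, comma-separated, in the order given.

@13  (13,1):1·1+0→1, (13,2):2047·2+1→4095, (13,3):86526·3+2047→261625
@14  (14,1):1·1+0→1, (14,2):4095·2+1→8191, (14,3):261625·3+4095→788970
@15  (15,1):1·1+0→1, (15,2):8191·2+1→16383, (15,3):788970·3+8191→2375101
Read S(15,1) = 1, S(15,2) = 16383, S(15,3) = 2375101.

1, 16383, 2375101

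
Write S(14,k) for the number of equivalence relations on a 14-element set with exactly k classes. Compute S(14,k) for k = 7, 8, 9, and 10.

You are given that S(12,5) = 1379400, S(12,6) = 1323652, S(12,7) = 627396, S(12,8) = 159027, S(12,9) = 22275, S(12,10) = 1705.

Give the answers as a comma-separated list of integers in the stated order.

[13] T[13,6]:6*1323652+1379400=9321312 · T[13,7]:7*627396+1323652=5715424 · T[13,8]:8*159027+627396=1899612 · T[13,9]:9*22275+159027=359502 · T[13,10]:10*1705+22275=39325
[14] T[14,7]:7*5715424+9321312=49329280 · T[14,8]:8*1899612+5715424=20912320 · T[14,9]:9*359502+1899612=5135130 · T[14,10]:10*39325+359502=752752
Read S(14,7) = 49329280, S(14,8) = 20912320, S(14,9) = 5135130, S(14,10) = 752752.

49329280, 20912320, 5135130, 752752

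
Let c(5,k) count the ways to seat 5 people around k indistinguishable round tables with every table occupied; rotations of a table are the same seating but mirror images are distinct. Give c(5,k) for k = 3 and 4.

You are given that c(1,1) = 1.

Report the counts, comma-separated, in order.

35, 10

r2: T_2,1=1×1+0=1; T_2,2=1×0+1=1
r3: T_3,1=2×1+0=2; T_3,2=2×1+1=3; T_3,3=2×0+1=1
r4: T_4,2=3×3+2=11; T_4,3=3×1+3=6; T_4,4=3×0+1=1
r5: T_5,3=4×6+11=35; T_5,4=4×1+6=10
Read c(5,3) = 35, c(5,4) = 10.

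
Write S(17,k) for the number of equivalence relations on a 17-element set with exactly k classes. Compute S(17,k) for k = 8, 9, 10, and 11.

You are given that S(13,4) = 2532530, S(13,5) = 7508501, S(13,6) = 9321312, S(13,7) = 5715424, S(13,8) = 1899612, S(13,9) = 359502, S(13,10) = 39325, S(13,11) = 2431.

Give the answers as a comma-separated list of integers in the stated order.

i=14: T(14,5)=2532530+5·7508501=40075035 | T(14,6)=7508501+6·9321312=63436373 | T(14,7)=9321312+7·5715424=49329280 | T(14,8)=5715424+8·1899612=20912320 | T(14,9)=1899612+9·359502=5135130 | T(14,10)=359502+10·39325=752752 | T(14,11)=39325+11·2431=66066
i=15: T(15,6)=40075035+6·63436373=420693273 | T(15,7)=63436373+7·49329280=408741333 | T(15,8)=49329280+8·20912320=216627840 | T(15,9)=20912320+9·5135130=67128490 | T(15,10)=5135130+10·752752=12662650 | T(15,11)=752752+11·66066=1479478
i=16: T(16,7)=420693273+7·408741333=3281882604 | T(16,8)=408741333+8·216627840=2141764053 | T(16,9)=216627840+9·67128490=820784250 | T(16,10)=67128490+10·12662650=193754990 | T(16,11)=12662650+11·1479478=28936908
i=17: T(17,8)=3281882604+8·2141764053=20415995028 | T(17,9)=2141764053+9·820784250=9528822303 | T(17,10)=820784250+10·193754990=2758334150 | T(17,11)=193754990+11·28936908=512060978
Read S(17,8) = 20415995028, S(17,9) = 9528822303, S(17,10) = 2758334150, S(17,11) = 512060978.

20415995028, 9528822303, 2758334150, 512060978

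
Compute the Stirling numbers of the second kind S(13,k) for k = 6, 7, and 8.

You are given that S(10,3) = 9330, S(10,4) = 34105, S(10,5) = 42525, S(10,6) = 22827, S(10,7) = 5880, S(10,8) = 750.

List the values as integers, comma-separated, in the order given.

9321312, 5715424, 1899612

row 11: T[11][4]=4·34105+9330=145750  T[11][5]=5·42525+34105=246730  T[11][6]=6·22827+42525=179487  T[11][7]=7·5880+22827=63987  T[11][8]=8·750+5880=11880
row 12: T[12][5]=5·246730+145750=1379400  T[12][6]=6·179487+246730=1323652  T[12][7]=7·63987+179487=627396  T[12][8]=8·11880+63987=159027
row 13: T[13][6]=6·1323652+1379400=9321312  T[13][7]=7·627396+1323652=5715424  T[13][8]=8·159027+627396=1899612
Read S(13,6) = 9321312, S(13,7) = 5715424, S(13,8) = 1899612.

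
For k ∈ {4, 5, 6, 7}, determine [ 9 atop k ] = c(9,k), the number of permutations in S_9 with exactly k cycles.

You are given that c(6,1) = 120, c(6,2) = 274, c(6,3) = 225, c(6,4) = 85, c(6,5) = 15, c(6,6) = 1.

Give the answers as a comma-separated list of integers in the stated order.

[7] T[7,2]:6*274+120=1764 · T[7,3]:6*225+274=1624 · T[7,4]:6*85+225=735 · T[7,5]:6*15+85=175 · T[7,6]:6*1+15=21 · T[7,7]:6*0+1=1
[8] T[8,3]:7*1624+1764=13132 · T[8,4]:7*735+1624=6769 · T[8,5]:7*175+735=1960 · T[8,6]:7*21+175=322 · T[8,7]:7*1+21=28
[9] T[9,4]:8*6769+13132=67284 · T[9,5]:8*1960+6769=22449 · T[9,6]:8*322+1960=4536 · T[9,7]:8*28+322=546
Read c(9,4) = 67284, c(9,5) = 22449, c(9,6) = 4536, c(9,7) = 546.

67284, 22449, 4536, 546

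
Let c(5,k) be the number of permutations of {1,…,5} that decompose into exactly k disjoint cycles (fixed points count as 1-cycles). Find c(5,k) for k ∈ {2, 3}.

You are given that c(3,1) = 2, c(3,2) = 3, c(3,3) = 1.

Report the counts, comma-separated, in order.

50, 35

i=4: T(4,1)=0+3·2=6 | T(4,2)=2+3·3=11 | T(4,3)=3+3·1=6
i=5: T(5,2)=6+4·11=50 | T(5,3)=11+4·6=35
Read c(5,2) = 50, c(5,3) = 35.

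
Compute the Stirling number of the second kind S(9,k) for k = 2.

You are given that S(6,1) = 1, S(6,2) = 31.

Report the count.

255

row 7: T[7][1]=1·1+0=1  T[7][2]=2·31+1=63
row 8: T[8][1]=1·1+0=1  T[8][2]=2·63+1=127
row 9: T[9][2]=2·127+1=255
Read S(9,2) = 255.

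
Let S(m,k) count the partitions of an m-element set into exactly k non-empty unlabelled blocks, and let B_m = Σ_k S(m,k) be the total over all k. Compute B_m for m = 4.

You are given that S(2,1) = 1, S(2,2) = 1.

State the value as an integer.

i=3: T(3,1)=0+1·1=1 | T(3,2)=1+2·1=3 | T(3,3)=1+3·0=1
i=4: T(4,1)=0+1·1=1 | T(4,2)=1+2·3=7 | T(4,3)=3+3·1=6 | T(4,4)=1+4·0=1
B_4 = ΣS(4,k) = 1+7+6+1 = 15

15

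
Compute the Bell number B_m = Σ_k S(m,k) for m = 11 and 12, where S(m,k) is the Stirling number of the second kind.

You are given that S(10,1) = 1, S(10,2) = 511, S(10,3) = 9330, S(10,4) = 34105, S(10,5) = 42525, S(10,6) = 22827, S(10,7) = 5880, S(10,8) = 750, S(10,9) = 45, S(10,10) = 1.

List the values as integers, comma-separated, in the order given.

678570, 4213597

i=11: T(11,1)=0+1·1=1 | T(11,2)=1+2·511=1023 | T(11,3)=511+3·9330=28501 | T(11,4)=9330+4·34105=145750 | T(11,5)=34105+5·42525=246730 | T(11,6)=42525+6·22827=179487 | T(11,7)=22827+7·5880=63987 | T(11,8)=5880+8·750=11880 | T(11,9)=750+9·45=1155 | T(11,10)=45+10·1=55 | T(11,11)=1+11·0=1
i=12: T(12,1)=0+1·1=1 | T(12,2)=1+2·1023=2047 | T(12,3)=1023+3·28501=86526 | T(12,4)=28501+4·145750=611501 | T(12,5)=145750+5·246730=1379400 | T(12,6)=246730+6·179487=1323652 | T(12,7)=179487+7·63987=627396 | T(12,8)=63987+8·11880=159027 | T(12,9)=11880+9·1155=22275 | T(12,10)=1155+10·55=1705 | T(12,11)=55+11·1=66 | T(12,12)=1+12·0=1
B_11 = ΣS(11,k) = 1+1023+28501+145750+246730+179487+63987+11880+1155+55+1 = 678570
B_12 = ΣS(12,k) = 1+2047+86526+611501+1379400+1323652+627396+159027+22275+1705+66+1 = 4213597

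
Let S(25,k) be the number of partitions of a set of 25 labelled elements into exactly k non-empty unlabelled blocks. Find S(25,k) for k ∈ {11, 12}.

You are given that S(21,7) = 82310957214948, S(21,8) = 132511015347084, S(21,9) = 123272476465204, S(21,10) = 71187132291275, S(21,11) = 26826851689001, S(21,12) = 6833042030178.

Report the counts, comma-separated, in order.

row 22: T[22][8]=8·132511015347084+82310957214948=1142399079991620  T[22][9]=9·123272476465204+132511015347084=1241963303533920  T[22][10]=10·71187132291275+123272476465204=835143799377954  T[22][11]=11·26826851689001+71187132291275=366282500870286  T[22][12]=12·6833042030178+26826851689001=108823356051137
row 23: T[23][9]=9·1241963303533920+1142399079991620=12320068811796900  T[23][10]=10·835143799377954+1241963303533920=9593401297313460  T[23][11]=11·366282500870286+835143799377954=4864251308951100  T[23][12]=12·108823356051137+366282500870286=1672162773483930
row 24: T[24][10]=10·9593401297313460+12320068811796900=108254081784931500  T[24][11]=11·4864251308951100+9593401297313460=63100165695775560  T[24][12]=12·1672162773483930+4864251308951100=24930204590758260
row 25: T[25][11]=11·63100165695775560+108254081784931500=802355904438462660  T[25][12]=12·24930204590758260+63100165695775560=362262620784874680
Read S(25,11) = 802355904438462660, S(25,12) = 362262620784874680.

802355904438462660, 362262620784874680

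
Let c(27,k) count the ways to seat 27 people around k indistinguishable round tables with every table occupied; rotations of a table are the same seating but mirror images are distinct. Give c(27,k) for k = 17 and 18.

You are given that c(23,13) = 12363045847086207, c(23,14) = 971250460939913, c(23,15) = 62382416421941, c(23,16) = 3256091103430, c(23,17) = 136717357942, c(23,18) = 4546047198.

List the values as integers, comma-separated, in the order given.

[24] T[24,14]:23*971250460939913+12363045847086207=34701806448704206 · T[24,15]:23*62382416421941+971250460939913=2406046038644556 · T[24,16]:23*3256091103430+62382416421941=137272511800831 · T[24,17]:23*136717357942+3256091103430=6400590336096 · T[24,18]:23*4546047198+136717357942=241276443496
[25] T[25,15]:24*2406046038644556+34701806448704206=92446911376173550 · T[25,16]:24*137272511800831+2406046038644556=5700586321864500 · T[25,17]:24*6400590336096+137272511800831=290886679867135 · T[25,18]:24*241276443496+6400590336096=12191224980000
[26] T[26,16]:25*5700586321864500+92446911376173550=234961569422786050 · T[26,17]:25*290886679867135+5700586321864500=12972753318542875 · T[26,18]:25*12191224980000+290886679867135=595667304367135
[27] T[27,17]:26*12972753318542875+234961569422786050=572253155704900800 · T[27,18]:26*595667304367135+12972753318542875=28460103232088385
Read c(27,17) = 572253155704900800, c(27,18) = 28460103232088385.

572253155704900800, 28460103232088385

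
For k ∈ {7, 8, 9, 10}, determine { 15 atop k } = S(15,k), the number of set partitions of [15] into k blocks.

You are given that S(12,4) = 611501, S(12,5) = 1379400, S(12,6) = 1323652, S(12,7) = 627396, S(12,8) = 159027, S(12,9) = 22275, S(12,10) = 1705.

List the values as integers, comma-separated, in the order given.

408741333, 216627840, 67128490, 12662650

[13] T[13,5]:5*1379400+611501=7508501 · T[13,6]:6*1323652+1379400=9321312 · T[13,7]:7*627396+1323652=5715424 · T[13,8]:8*159027+627396=1899612 · T[13,9]:9*22275+159027=359502 · T[13,10]:10*1705+22275=39325
[14] T[14,6]:6*9321312+7508501=63436373 · T[14,7]:7*5715424+9321312=49329280 · T[14,8]:8*1899612+5715424=20912320 · T[14,9]:9*359502+1899612=5135130 · T[14,10]:10*39325+359502=752752
[15] T[15,7]:7*49329280+63436373=408741333 · T[15,8]:8*20912320+49329280=216627840 · T[15,9]:9*5135130+20912320=67128490 · T[15,10]:10*752752+5135130=12662650
Read S(15,7) = 408741333, S(15,8) = 216627840, S(15,9) = 67128490, S(15,10) = 12662650.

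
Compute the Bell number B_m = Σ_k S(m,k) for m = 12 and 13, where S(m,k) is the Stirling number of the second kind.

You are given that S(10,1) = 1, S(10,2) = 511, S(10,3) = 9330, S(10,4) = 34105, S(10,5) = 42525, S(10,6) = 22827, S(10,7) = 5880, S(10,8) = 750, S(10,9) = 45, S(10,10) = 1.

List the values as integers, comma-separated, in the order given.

4213597, 27644437

[11] T[11,1]:1*1+0=1 · T[11,2]:2*511+1=1023 · T[11,3]:3*9330+511=28501 · T[11,4]:4*34105+9330=145750 · T[11,5]:5*42525+34105=246730 · T[11,6]:6*22827+42525=179487 · T[11,7]:7*5880+22827=63987 · T[11,8]:8*750+5880=11880 · T[11,9]:9*45+750=1155 · T[11,10]:10*1+45=55 · T[11,11]:11*0+1=1
[12] T[12,1]:1*1+0=1 · T[12,2]:2*1023+1=2047 · T[12,3]:3*28501+1023=86526 · T[12,4]:4*145750+28501=611501 · T[12,5]:5*246730+145750=1379400 · T[12,6]:6*179487+246730=1323652 · T[12,7]:7*63987+179487=627396 · T[12,8]:8*11880+63987=159027 · T[12,9]:9*1155+11880=22275 · T[12,10]:10*55+1155=1705 · T[12,11]:11*1+55=66 · T[12,12]:12*0+1=1
[13] T[13,1]:1*1+0=1 · T[13,2]:2*2047+1=4095 · T[13,3]:3*86526+2047=261625 · T[13,4]:4*611501+86526=2532530 · T[13,5]:5*1379400+611501=7508501 · T[13,6]:6*1323652+1379400=9321312 · T[13,7]:7*627396+1323652=5715424 · T[13,8]:8*159027+627396=1899612 · T[13,9]:9*22275+159027=359502 · T[13,10]:10*1705+22275=39325 · T[13,11]:11*66+1705=2431 · T[13,12]:12*1+66=78 · T[13,13]:13*0+1=1
B_12 = ΣS(12,k) = 1+2047+86526+611501+1379400+1323652+627396+159027+22275+1705+66+1 = 4213597
B_13 = ΣS(13,k) = 1+4095+261625+2532530+7508501+9321312+5715424+1899612+359502+39325+2431+78+1 = 27644437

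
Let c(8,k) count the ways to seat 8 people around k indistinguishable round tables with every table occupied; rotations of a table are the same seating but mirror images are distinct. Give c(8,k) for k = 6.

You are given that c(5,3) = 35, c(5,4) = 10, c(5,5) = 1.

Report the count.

322

i=6: T(6,4)=35+5·10=85 | T(6,5)=10+5·1=15 | T(6,6)=1+5·0=1
i=7: T(7,5)=85+6·15=175 | T(7,6)=15+6·1=21
i=8: T(8,6)=175+7·21=322
Read c(8,6) = 322.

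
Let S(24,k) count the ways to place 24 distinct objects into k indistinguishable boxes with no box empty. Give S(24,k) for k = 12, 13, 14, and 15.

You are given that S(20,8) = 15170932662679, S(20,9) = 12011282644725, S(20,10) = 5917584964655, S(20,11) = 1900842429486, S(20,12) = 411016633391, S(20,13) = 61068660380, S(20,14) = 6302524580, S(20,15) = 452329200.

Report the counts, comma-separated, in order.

r21: T_21,9=9×12011282644725+15170932662679=123272476465204; T_21,10=10×5917584964655+12011282644725=71187132291275; T_21,11=11×1900842429486+5917584964655=26826851689001; T_21,12=12×411016633391+1900842429486=6833042030178; T_21,13=13×61068660380+411016633391=1204909218331; T_21,14=14×6302524580+61068660380=149304004500; T_21,15=15×452329200+6302524580=13087462580
r22: T_22,10=10×71187132291275+123272476465204=835143799377954; T_22,11=11×26826851689001+71187132291275=366282500870286; T_22,12=12×6833042030178+26826851689001=108823356051137; T_22,13=13×1204909218331+6833042030178=22496861868481; T_22,14=14×149304004500+1204909218331=3295165281331; T_22,15=15×13087462580+149304004500=345615943200
r23: T_23,11=11×366282500870286+835143799377954=4864251308951100; T_23,12=12×108823356051137+366282500870286=1672162773483930; T_23,13=13×22496861868481+108823356051137=401282560341390; T_23,14=14×3295165281331+22496861868481=68629175807115; T_23,15=15×345615943200+3295165281331=8479404429331
r24: T_24,12=12×1672162773483930+4864251308951100=24930204590758260; T_24,13=13×401282560341390+1672162773483930=6888836057922000; T_24,14=14×68629175807115+401282560341390=1362091021641000; T_24,15=15×8479404429331+68629175807115=195820242247080
Read S(24,12) = 24930204590758260, S(24,13) = 6888836057922000, S(24,14) = 1362091021641000, S(24,15) = 195820242247080.

24930204590758260, 6888836057922000, 1362091021641000, 195820242247080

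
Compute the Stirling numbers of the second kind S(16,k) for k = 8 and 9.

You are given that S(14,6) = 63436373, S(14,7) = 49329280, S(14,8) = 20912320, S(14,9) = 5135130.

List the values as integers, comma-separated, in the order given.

2141764053, 820784250

i=15: T(15,7)=63436373+7·49329280=408741333 | T(15,8)=49329280+8·20912320=216627840 | T(15,9)=20912320+9·5135130=67128490
i=16: T(16,8)=408741333+8·216627840=2141764053 | T(16,9)=216627840+9·67128490=820784250
Read S(16,8) = 2141764053, S(16,9) = 820784250.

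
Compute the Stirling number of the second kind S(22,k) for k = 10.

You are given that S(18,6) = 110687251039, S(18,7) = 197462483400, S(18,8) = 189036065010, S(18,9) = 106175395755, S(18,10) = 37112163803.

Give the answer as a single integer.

835143799377954

i=19: T(19,7)=110687251039+7·197462483400=1492924634839 | T(19,8)=197462483400+8·189036065010=1709751003480 | T(19,9)=189036065010+9·106175395755=1144614626805 | T(19,10)=106175395755+10·37112163803=477297033785
i=20: T(20,8)=1492924634839+8·1709751003480=15170932662679 | T(20,9)=1709751003480+9·1144614626805=12011282644725 | T(20,10)=1144614626805+10·477297033785=5917584964655
i=21: T(21,9)=15170932662679+9·12011282644725=123272476465204 | T(21,10)=12011282644725+10·5917584964655=71187132291275
i=22: T(22,10)=123272476465204+10·71187132291275=835143799377954
Read S(22,10) = 835143799377954.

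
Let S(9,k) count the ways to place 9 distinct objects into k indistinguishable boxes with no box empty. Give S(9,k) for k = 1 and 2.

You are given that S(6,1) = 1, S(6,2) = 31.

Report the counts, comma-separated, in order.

row 7: T[7][1]=1·1+0=1  T[7][2]=2·31+1=63
row 8: T[8][1]=1·1+0=1  T[8][2]=2·63+1=127
row 9: T[9][1]=1·1+0=1  T[9][2]=2·127+1=255
Read S(9,1) = 1, S(9,2) = 255.

1, 255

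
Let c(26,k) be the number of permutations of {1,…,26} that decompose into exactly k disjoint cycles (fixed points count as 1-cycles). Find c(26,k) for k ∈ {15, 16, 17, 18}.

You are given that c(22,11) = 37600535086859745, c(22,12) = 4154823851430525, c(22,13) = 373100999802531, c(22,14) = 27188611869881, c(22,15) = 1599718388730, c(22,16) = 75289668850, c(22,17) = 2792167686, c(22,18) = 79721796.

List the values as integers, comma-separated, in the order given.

[23] T[23,12]:22*4154823851430525+37600535086859745=129006659818331295 · T[23,13]:22*373100999802531+4154823851430525=12363045847086207 · T[23,14]:22*27188611869881+373100999802531=971250460939913 · T[23,15]:22*1599718388730+27188611869881=62382416421941 · T[23,16]:22*75289668850+1599718388730=3256091103430 · T[23,17]:22*2792167686+75289668850=136717357942 · T[23,18]:22*79721796+2792167686=4546047198
[24] T[24,13]:23*12363045847086207+129006659818331295=413356714301314056 · T[24,14]:23*971250460939913+12363045847086207=34701806448704206 · T[24,15]:23*62382416421941+971250460939913=2406046038644556 · T[24,16]:23*3256091103430+62382416421941=137272511800831 · T[24,17]:23*136717357942+3256091103430=6400590336096 · T[24,18]:23*4546047198+136717357942=241276443496
[25] T[25,14]:24*34701806448704206+413356714301314056=1246200069070215000 · T[25,15]:24*2406046038644556+34701806448704206=92446911376173550 · T[25,16]:24*137272511800831+2406046038644556=5700586321864500 · T[25,17]:24*6400590336096+137272511800831=290886679867135 · T[25,18]:24*241276443496+6400590336096=12191224980000
[26] T[26,15]:25*92446911376173550+1246200069070215000=3557372853474553750 · T[26,16]:25*5700586321864500+92446911376173550=234961569422786050 · T[26,17]:25*290886679867135+5700586321864500=12972753318542875 · T[26,18]:25*12191224980000+290886679867135=595667304367135
Read c(26,15) = 3557372853474553750, c(26,16) = 234961569422786050, c(26,17) = 12972753318542875, c(26,18) = 595667304367135.

3557372853474553750, 234961569422786050, 12972753318542875, 595667304367135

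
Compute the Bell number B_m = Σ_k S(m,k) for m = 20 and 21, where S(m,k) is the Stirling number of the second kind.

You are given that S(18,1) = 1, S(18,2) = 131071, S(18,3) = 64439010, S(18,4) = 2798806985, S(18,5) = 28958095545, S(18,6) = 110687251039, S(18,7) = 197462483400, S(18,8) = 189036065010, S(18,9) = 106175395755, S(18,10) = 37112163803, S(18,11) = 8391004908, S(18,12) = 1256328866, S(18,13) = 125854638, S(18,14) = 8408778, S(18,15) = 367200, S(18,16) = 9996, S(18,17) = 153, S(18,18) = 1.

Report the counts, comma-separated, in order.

row 19: T[19][1]=1·1+0=1  T[19][2]=2·131071+1=262143  T[19][3]=3·64439010+131071=193448101  T[19][4]=4·2798806985+64439010=11259666950  T[19][5]=5·28958095545+2798806985=147589284710  T[19][6]=6·110687251039+28958095545=693081601779  T[19][7]=7·197462483400+110687251039=1492924634839  T[19][8]=8·189036065010+197462483400=1709751003480  T[19][9]=9·106175395755+189036065010=1144614626805  T[19][10]=10·37112163803+106175395755=477297033785  T[19][11]=11·8391004908+37112163803=129413217791  T[19][12]=12·1256328866+8391004908=23466951300  T[19][13]=13·125854638+1256328866=2892439160  T[19][14]=14·8408778+125854638=243577530  T[19][15]=15·367200+8408778=13916778  T[19][16]=16·9996+367200=527136  T[19][17]=17·153+9996=12597  T[19][18]=18·1+153=171  T[19][19]=19·0+1=1
row 20: T[20][1]=1·1+0=1  T[20][2]=2·262143+1=524287  T[20][3]=3·193448101+262143=580606446  T[20][4]=4·11259666950+193448101=45232115901  T[20][5]=5·147589284710+11259666950=749206090500  T[20][6]=6·693081601779+147589284710=4306078895384  T[20][7]=7·1492924634839+693081601779=11143554045652  T[20][8]=8·1709751003480+1492924634839=15170932662679  T[20][9]=9·1144614626805+1709751003480=12011282644725  T[20][10]=10·477297033785+1144614626805=5917584964655  T[20][11]=11·129413217791+477297033785=1900842429486  T[20][12]=12·23466951300+129413217791=411016633391  T[20][13]=13·2892439160+23466951300=61068660380  T[20][14]=14·243577530+2892439160=6302524580  T[20][15]=15·13916778+243577530=452329200  T[20][16]=16·527136+13916778=22350954  T[20][17]=17·12597+527136=741285  T[20][18]=18·171+12597=15675  T[20][19]=19·1+171=190  T[20][20]=20·0+1=1
row 21: T[21][1]=1·1+0=1  T[21][2]=2·524287+1=1048575  T[21][3]=3·580606446+524287=1742343625  T[21][4]=4·45232115901+580606446=181509070050  T[21][5]=5·749206090500+45232115901=3791262568401  T[21][6]=6·4306078895384+749206090500=26585679462804  T[21][7]=7·11143554045652+4306078895384=82310957214948  T[21][8]=8·15170932662679+11143554045652=132511015347084  T[21][9]=9·12011282644725+15170932662679=123272476465204  T[21][10]=10·5917584964655+12011282644725=71187132291275  T[21][11]=11·1900842429486+5917584964655=26826851689001  T[21][12]=12·411016633391+1900842429486=6833042030178  T[21][13]=13·61068660380+411016633391=1204909218331  T[21][14]=14·6302524580+61068660380=149304004500  T[21][15]=15·452329200+6302524580=13087462580  T[21][16]=16·22350954+452329200=809944464  T[21][17]=17·741285+22350954=34952799  T[21][18]=18·15675+741285=1023435  T[21][19]=19·190+15675=19285  T[21][20]=20·1+190=210  T[21][21]=21·0+1=1
B_20 = ΣS(20,k) = 1+524287+580606446+45232115901+749206090500+4306078895384+11143554045652+15170932662679+12011282644725+5917584964655+1900842429486+411016633391+61068660380+6302524580+452329200+22350954+741285+15675+190+1 = 51724158235372
B_21 = ΣS(21,k) = 1+1048575+1742343625+181509070050+3791262568401+26585679462804+82310957214948+132511015347084+123272476465204+71187132291275+26826851689001+6833042030178+1204909218331+149304004500+13087462580+809944464+34952799+1023435+19285+210+1 = 474869816156751

51724158235372, 474869816156751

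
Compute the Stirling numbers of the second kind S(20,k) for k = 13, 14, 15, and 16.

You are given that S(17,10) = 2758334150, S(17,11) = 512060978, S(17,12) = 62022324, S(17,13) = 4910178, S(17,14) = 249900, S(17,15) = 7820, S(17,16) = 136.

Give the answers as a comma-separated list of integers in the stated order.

61068660380, 6302524580, 452329200, 22350954

i=18: T(18,11)=2758334150+11·512060978=8391004908 | T(18,12)=512060978+12·62022324=1256328866 | T(18,13)=62022324+13·4910178=125854638 | T(18,14)=4910178+14·249900=8408778 | T(18,15)=249900+15·7820=367200 | T(18,16)=7820+16·136=9996
i=19: T(19,12)=8391004908+12·1256328866=23466951300 | T(19,13)=1256328866+13·125854638=2892439160 | T(19,14)=125854638+14·8408778=243577530 | T(19,15)=8408778+15·367200=13916778 | T(19,16)=367200+16·9996=527136
i=20: T(20,13)=23466951300+13·2892439160=61068660380 | T(20,14)=2892439160+14·243577530=6302524580 | T(20,15)=243577530+15·13916778=452329200 | T(20,16)=13916778+16·527136=22350954
Read S(20,13) = 61068660380, S(20,14) = 6302524580, S(20,15) = 452329200, S(20,16) = 22350954.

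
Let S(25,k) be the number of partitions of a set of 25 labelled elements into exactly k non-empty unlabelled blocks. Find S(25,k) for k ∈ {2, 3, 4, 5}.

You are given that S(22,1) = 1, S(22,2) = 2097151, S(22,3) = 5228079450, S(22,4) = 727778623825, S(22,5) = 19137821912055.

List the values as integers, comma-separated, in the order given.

16777215, 141197991025, 46771289738810, 2436684974110751

r23: T_23,1=1×1+0=1; T_23,2=2×2097151+1=4194303; T_23,3=3×5228079450+2097151=15686335501; T_23,4=4×727778623825+5228079450=2916342574750; T_23,5=5×19137821912055+727778623825=96416888184100
r24: T_24,1=1×1+0=1; T_24,2=2×4194303+1=8388607; T_24,3=3×15686335501+4194303=47063200806; T_24,4=4×2916342574750+15686335501=11681056634501; T_24,5=5×96416888184100+2916342574750=485000783495250
r25: T_25,2=2×8388607+1=16777215; T_25,3=3×47063200806+8388607=141197991025; T_25,4=4×11681056634501+47063200806=46771289738810; T_25,5=5×485000783495250+11681056634501=2436684974110751
Read S(25,2) = 16777215, S(25,3) = 141197991025, S(25,4) = 46771289738810, S(25,5) = 2436684974110751.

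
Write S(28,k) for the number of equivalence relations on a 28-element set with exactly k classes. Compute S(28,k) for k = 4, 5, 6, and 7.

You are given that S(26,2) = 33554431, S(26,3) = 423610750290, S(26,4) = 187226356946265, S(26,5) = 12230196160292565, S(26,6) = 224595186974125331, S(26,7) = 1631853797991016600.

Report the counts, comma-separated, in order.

2998587019946701, 307440364830580800, 8220146115188676396, 82892803728383735268

row 27: T[27][3]=3·423610750290+33554431=1270865805301  T[27][4]=4·187226356946265+423610750290=749329038535350  T[27][5]=5·12230196160292565+187226356946265=61338207158409090  T[27][6]=6·224595186974125331+12230196160292565=1359801318005044551  T[27][7]=7·1631853797991016600+224595186974125331=11647571772911241531
row 28: T[28][4]=4·749329038535350+1270865805301=2998587019946701  T[28][5]=5·61338207158409090+749329038535350=307440364830580800  T[28][6]=6·1359801318005044551+61338207158409090=8220146115188676396  T[28][7]=7·11647571772911241531+1359801318005044551=82892803728383735268
Read S(28,4) = 2998587019946701, S(28,5) = 307440364830580800, S(28,6) = 8220146115188676396, S(28,7) = 82892803728383735268.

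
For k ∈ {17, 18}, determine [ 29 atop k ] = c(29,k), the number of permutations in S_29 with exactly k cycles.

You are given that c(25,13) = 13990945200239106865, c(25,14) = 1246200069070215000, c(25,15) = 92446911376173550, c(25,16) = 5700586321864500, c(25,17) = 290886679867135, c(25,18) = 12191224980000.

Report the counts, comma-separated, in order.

r26: T_26,14=25×1246200069070215000+13990945200239106865=45145946926994481865; T_26,15=25×92446911376173550+1246200069070215000=3557372853474553750; T_26,16=25×5700586321864500+92446911376173550=234961569422786050; T_26,17=25×290886679867135+5700586321864500=12972753318542875; T_26,18=25×12191224980000+290886679867135=595667304367135
r27: T_27,15=26×3557372853474553750+45145946926994481865=137637641117332879365; T_27,16=26×234961569422786050+3557372853474553750=9666373658466991050; T_27,17=26×12972753318542875+234961569422786050=572253155704900800; T_27,18=26×595667304367135+12972753318542875=28460103232088385
r28: T_28,16=27×9666373658466991050+137637641117332879365=398629729895941637715; T_28,17=27×572253155704900800+9666373658466991050=25117208862499312650; T_28,18=27×28460103232088385+572253155704900800=1340675942971287195
r29: T_29,17=28×25117208862499312650+398629729895941637715=1101911578045922391915; T_29,18=28×1340675942971287195+25117208862499312650=62656135265695354110
Read c(29,17) = 1101911578045922391915, c(29,18) = 62656135265695354110.

1101911578045922391915, 62656135265695354110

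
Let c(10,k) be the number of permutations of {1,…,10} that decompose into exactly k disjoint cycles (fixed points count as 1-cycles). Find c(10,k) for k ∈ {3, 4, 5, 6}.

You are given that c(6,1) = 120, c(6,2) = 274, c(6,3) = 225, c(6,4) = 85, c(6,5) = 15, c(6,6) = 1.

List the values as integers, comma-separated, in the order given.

1172700, 723680, 269325, 63273

i=7: T(7,1)=0+6·120=720 | T(7,2)=120+6·274=1764 | T(7,3)=274+6·225=1624 | T(7,4)=225+6·85=735 | T(7,5)=85+6·15=175 | T(7,6)=15+6·1=21
i=8: T(8,1)=0+7·720=5040 | T(8,2)=720+7·1764=13068 | T(8,3)=1764+7·1624=13132 | T(8,4)=1624+7·735=6769 | T(8,5)=735+7·175=1960 | T(8,6)=175+7·21=322
i=9: T(9,2)=5040+8·13068=109584 | T(9,3)=13068+8·13132=118124 | T(9,4)=13132+8·6769=67284 | T(9,5)=6769+8·1960=22449 | T(9,6)=1960+8·322=4536
i=10: T(10,3)=109584+9·118124=1172700 | T(10,4)=118124+9·67284=723680 | T(10,5)=67284+9·22449=269325 | T(10,6)=22449+9·4536=63273
Read c(10,3) = 1172700, c(10,4) = 723680, c(10,5) = 269325, c(10,6) = 63273.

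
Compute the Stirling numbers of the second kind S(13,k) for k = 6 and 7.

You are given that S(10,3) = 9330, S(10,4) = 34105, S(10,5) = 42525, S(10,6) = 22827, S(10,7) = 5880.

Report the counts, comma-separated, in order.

9321312, 5715424

r11: T_11,4=4×34105+9330=145750; T_11,5=5×42525+34105=246730; T_11,6=6×22827+42525=179487; T_11,7=7×5880+22827=63987
r12: T_12,5=5×246730+145750=1379400; T_12,6=6×179487+246730=1323652; T_12,7=7×63987+179487=627396
r13: T_13,6=6×1323652+1379400=9321312; T_13,7=7×627396+1323652=5715424
Read S(13,6) = 9321312, S(13,7) = 5715424.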